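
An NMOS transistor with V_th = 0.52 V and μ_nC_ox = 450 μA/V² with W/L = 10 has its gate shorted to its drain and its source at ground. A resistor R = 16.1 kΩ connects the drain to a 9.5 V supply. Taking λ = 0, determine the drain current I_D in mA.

I_D = 0.528 mA

With gate tied to drain, V_GS = V_DS ≥ V_GS − V_th, so the device is in saturation.
k_n = μ_nC_ox · (W/L) = 4.5 mA/V².
KCL at the drain: ½ k_n (V_GS − V_th)² = (V_DD − V_GS)/R.
Let x = V_GS − 0.52. Then 36.2 x² + x − 8.98 = 0, giving x = 0.484 V (positive root), so V_GS = 1 V.
I_D = (V_DD − V_GS)/R = (9.5 − 1) / 16.1 = 0.528 mA.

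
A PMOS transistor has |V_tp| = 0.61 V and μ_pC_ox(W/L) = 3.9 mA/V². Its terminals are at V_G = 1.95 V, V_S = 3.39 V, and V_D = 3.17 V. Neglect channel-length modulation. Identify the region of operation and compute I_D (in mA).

Triode; I_D = 0.618 mA

V_SG = V_S − V_G = 3.39 − 1.95 = 1.44 V; V_SD = V_S − V_D = 3.39 − 3.17 = 0.22 V.
V_ov = V_SG − |V_tp| = 1.44 − 0.61 = 0.83 V.
Since V_SD = 0.22 V < V_ov = 0.83 V, the device is in the triode region.
I_D = k_p [V_ov · V_SD − ½ V_SD²] = 3.9 × [0.83 × 0.22 − 0.5 × 0.22²] = 0.618 mA.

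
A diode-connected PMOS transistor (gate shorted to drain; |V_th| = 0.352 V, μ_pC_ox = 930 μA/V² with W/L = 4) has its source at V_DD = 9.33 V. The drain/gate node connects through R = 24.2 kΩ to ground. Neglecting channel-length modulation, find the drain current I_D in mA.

I_D = 0.353 mA

With gate tied to drain, V_SG = V_SD ≥ V_SG − |V_th|, so the device is in saturation.
k_p = μ_pC_ox · (W/L) = 3.72 mA/V².
KCL at the drain: ½ k_p (V_SG − |V_th|)² = (V_DD − V_SG)/R.
Let x = V_SG − 0.352. Then 45 x² + x − 8.978 = 0, giving x = 0.436 V (positive root), so V_SG = 0.788 V.
I_D = (V_DD − V_SG)/R = (9.33 − 0.788) / 24.2 = 0.353 mA.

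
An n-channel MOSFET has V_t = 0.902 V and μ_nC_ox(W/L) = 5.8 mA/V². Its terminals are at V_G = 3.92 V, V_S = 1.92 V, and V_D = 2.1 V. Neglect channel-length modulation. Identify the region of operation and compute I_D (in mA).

V_GS = V_G − V_S = 3.92 − 1.92 = 2 V; V_DS = V_D − V_S = 2.1 − 1.92 = 0.18 V.
V_ov = V_GS − V_t = 2 − 0.902 = 1.1 V.
Since V_DS = 0.18 V < V_ov = 1.1 V, the device is in the triode region.
I_D = k_n [V_ov · V_DS − ½ V_DS²] = 5.8 × [1.1 × 0.18 − 0.5 × 0.18²] = 1.05 mA.

Triode; I_D = 1.05 mA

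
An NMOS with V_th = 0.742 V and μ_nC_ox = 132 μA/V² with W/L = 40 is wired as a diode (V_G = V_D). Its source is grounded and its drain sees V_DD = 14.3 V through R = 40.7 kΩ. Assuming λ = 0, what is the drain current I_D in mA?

With gate tied to drain, V_GS = V_DS ≥ V_GS − V_th, so the device is in saturation.
k_n = μ_nC_ox · (W/L) = 5.28 mA/V².
KCL at the drain: ½ k_n (V_GS − V_th)² = (V_DD − V_GS)/R.
Let x = V_GS − 0.742. Then 107 x² + x − 13.56 = 0, giving x = 0.351 V (positive root), so V_GS = 1.09 V.
I_D = (V_DD − V_GS)/R = (14.3 − 1.09) / 40.7 = 0.325 mA.

I_D = 0.325 mA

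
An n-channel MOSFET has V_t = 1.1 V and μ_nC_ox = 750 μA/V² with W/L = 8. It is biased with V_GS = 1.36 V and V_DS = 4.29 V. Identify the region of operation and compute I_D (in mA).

k_n = μ_nC_ox · (W/L) = 6 mA/V².
V_ov = V_GS − V_t = 1.36 − 1.1 = 0.26 V.
Since V_DS = 4.29 V ≥ V_ov = 0.26 V, the device is in saturation.
I_D = ½ k_n V_ov² = 0.5 × 6 × 0.26² = 0.203 mA.

Saturation; I_D = 0.203 mA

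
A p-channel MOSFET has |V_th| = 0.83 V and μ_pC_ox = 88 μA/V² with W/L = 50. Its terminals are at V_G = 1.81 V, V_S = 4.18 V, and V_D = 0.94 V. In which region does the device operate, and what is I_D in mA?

Saturation; I_D = 5.22 mA

V_SG = V_S − V_G = 4.18 − 1.81 = 2.37 V; V_SD = V_S − V_D = 4.18 − 0.94 = 3.24 V.
k_p = μ_pC_ox · (W/L) = 4.4 mA/V².
V_ov = V_SG − |V_th| = 2.37 − 0.83 = 1.54 V.
Since V_SD = 3.24 V ≥ V_ov = 1.54 V, the device is in saturation.
I_D = ½ k_p V_ov² = 0.5 × 4.4 × 1.54² = 5.22 mA.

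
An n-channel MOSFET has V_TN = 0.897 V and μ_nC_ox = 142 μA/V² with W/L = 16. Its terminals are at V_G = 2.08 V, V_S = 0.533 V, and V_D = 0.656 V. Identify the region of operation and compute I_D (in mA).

V_GS = V_G − V_S = 2.08 − 0.533 = 1.55 V; V_DS = V_D − V_S = 0.656 − 0.533 = 0.123 V.
k_n = μ_nC_ox · (W/L) = 2.272 mA/V².
V_ov = V_GS − V_TN = 1.55 − 0.897 = 0.65 V.
Since V_DS = 0.123 V < V_ov = 0.65 V, the device is in the triode region.
I_D = k_n [V_ov · V_DS − ½ V_DS²] = 2.272 × [0.65 × 0.123 − 0.5 × 0.123²] = 0.164 mA.

Triode; I_D = 0.164 mA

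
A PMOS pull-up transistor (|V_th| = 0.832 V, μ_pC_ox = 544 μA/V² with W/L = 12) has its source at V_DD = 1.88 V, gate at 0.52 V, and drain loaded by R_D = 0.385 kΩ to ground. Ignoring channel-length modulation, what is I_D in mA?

I_D = 0.910 mA

V_SG = V_DD − V_G = 1.88 − 0.52 = 1.36 V, so V_ov = 1.36 − 0.832 = 0.528 V.
k_p = μ_pC_ox · (W/L) = 6.528 mA/V².
Assume saturation: I_D = ½ k_p V_ov² = 0.5 × 6.528 × 0.528² = 0.91 mA, giving V_SD = V_DD − I_D R_D = 1.88 − 0.91 × 0.385 = 1.53 V.
V_SD = 1.53 V ≥ V_ov = 0.528 V, confirming saturation.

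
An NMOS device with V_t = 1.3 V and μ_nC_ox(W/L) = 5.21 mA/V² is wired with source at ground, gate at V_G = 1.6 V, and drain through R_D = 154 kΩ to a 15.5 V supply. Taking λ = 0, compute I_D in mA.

I_D = 0.100 mA

V_GS = V_G = 1.6 V, so V_ov = 1.6 − 1.3 = 0.3 V.
Assume saturation: I_D = ½ k_n V_ov² = 0.5 × 5.21 × 0.3² = 0.234 mA, giving V_DS = V_DD − I_D R_D = 15.5 − 0.234 × 154 = -20.6 V.
But -20.6 V < V_ov = 0.3 V, so the device is actually in triode.
In triode I_D = k_n[V_ov V_DS − ½ V_DS²] and I_D = (V_DD − V_DS)/R_D. Equating: 401 V_DS² − 241.7 V_DS + 15.5 = 0, giving V_DS = 0.073 V (the root below V_ov).
I_D = (15.5 − 0.073) / 154 = 0.1 mA.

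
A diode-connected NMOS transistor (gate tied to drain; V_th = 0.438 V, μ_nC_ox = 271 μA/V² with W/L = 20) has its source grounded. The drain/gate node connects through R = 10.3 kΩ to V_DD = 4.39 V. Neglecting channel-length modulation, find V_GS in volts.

V_GS = 0.797 V

With gate tied to drain, V_GS = V_DS ≥ V_GS − V_th, so the device is in saturation.
k_n = μ_nC_ox · (W/L) = 5.42 mA/V².
KCL at the drain: ½ k_n (V_GS − V_th)² = (V_DD − V_GS)/R.
Let x = V_GS − 0.438. Then 27.9 x² + x − 3.952 = 0, giving x = 0.359 V (positive root), so V_GS = 0.797 V.
I_D = (V_DD − V_GS)/R = (4.39 − 0.797) / 10.3 = 0.349 mA.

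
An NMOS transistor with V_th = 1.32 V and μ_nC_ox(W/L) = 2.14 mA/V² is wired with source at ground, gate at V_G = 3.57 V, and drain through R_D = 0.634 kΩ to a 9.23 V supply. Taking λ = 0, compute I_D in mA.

I_D = 5.42 mA

V_GS = V_G = 3.57 V, so V_ov = 3.57 − 1.32 = 2.25 V.
Assume saturation: I_D = ½ k_n V_ov² = 0.5 × 2.14 × 2.25² = 5.42 mA, giving V_DS = V_DD − I_D R_D = 9.23 − 5.42 × 0.634 = 5.8 V.
V_DS = 5.8 V ≥ V_ov = 2.25 V, confirming saturation.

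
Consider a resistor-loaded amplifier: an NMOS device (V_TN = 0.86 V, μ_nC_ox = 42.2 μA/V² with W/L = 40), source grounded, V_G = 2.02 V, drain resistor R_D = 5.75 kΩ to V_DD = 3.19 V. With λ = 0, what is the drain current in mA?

I_D = 0.504 mA

V_GS = V_G = 2.02 V, so V_ov = 2.02 − 0.86 = 1.16 V.
k_n = μ_nC_ox · (W/L) = 1.688 mA/V².
Assume saturation: I_D = ½ k_n V_ov² = 0.5 × 1.688 × 1.16² = 1.14 mA, giving V_DS = V_DD − I_D R_D = 3.19 − 1.14 × 5.75 = -3.34 V.
But -3.34 V < V_ov = 1.16 V, so the device is actually in triode.
In triode I_D = k_n[V_ov V_DS − ½ V_DS²] and I_D = (V_DD − V_DS)/R_D. Equating: 4.85 V_DS² − 12.26 V_DS + 3.19 = 0, giving V_DS = 0.295 V (the root below V_ov).
I_D = (3.19 − 0.295) / 5.75 = 0.504 mA.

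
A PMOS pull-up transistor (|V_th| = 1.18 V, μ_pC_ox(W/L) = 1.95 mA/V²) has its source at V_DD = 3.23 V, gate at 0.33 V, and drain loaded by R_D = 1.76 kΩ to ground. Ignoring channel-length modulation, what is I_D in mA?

V_SG = V_DD − V_G = 3.23 − 0.33 = 2.9 V, so V_ov = 2.9 − 1.18 = 1.72 V.
Assume saturation: I_D = ½ k_p V_ov² = 0.5 × 1.95 × 1.72² = 2.88 mA, giving V_SD = V_DD − I_D R_D = 3.23 − 2.88 × 1.76 = -1.85 V.
But -1.85 V < V_ov = 1.72 V, so the device is actually in triode.
In triode I_D = k_p[V_ov V_SD − ½ V_SD²] and I_D = (V_DD − V_SD)/R_D. Equating: 1.72 V_SD² − 6.903 V_SD + 3.23 = 0, giving V_SD = 0.541 V (the root below V_ov).
I_D = (3.23 − 0.541) / 1.76 = 1.53 mA.

I_D = 1.53 mA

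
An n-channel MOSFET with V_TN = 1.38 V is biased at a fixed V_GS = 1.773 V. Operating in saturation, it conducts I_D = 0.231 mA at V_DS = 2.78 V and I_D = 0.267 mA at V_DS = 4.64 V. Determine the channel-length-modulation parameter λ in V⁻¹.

With V_GS fixed, I_D ∝ (1 + λ V_DS) in saturation, so I_D2/I_D1 = (1 + λ V_DS2)/(1 + λ V_DS1).
0.267/0.231 = 1.156 = (1 + 4.64 λ)/(1 + 2.78 λ).
Solving: λ (I_D1 V_DS2 − I_D2 V_DS1) = I_D2 − I_D1, so λ = (0.267 − 0.231) / (0.231 × 4.64 − 0.267 × 2.78) = 0.036 / 0.33 = 0.109 V⁻¹.

λ = 0.109 V⁻¹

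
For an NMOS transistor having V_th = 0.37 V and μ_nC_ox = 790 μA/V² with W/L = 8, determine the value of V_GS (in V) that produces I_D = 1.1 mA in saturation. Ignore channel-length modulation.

k_n = μ_nC_ox · (W/L) = 6.32 mA/V².
In saturation I_D = ½ k_n (V_GS − V_th)², so V_GS − V_th = √(2 I_D / k_n) = √(2 × 1.1 / 6.32) = 0.59 V.
V_GS = 0.37 + 0.59 = 0.96 V.

V_GS = 0.960 V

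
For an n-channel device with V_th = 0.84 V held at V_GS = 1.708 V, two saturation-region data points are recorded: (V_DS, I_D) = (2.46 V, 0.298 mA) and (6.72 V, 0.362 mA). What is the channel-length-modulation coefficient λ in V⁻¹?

With V_GS fixed, I_D ∝ (1 + λ V_DS) in saturation, so I_D2/I_D1 = (1 + λ V_DS2)/(1 + λ V_DS1).
0.362/0.298 = 1.215 = (1 + 6.72 λ)/(1 + 2.46 λ).
Solving: λ (I_D1 V_DS2 − I_D2 V_DS1) = I_D2 − I_D1, so λ = (0.362 − 0.298) / (0.298 × 6.72 − 0.362 × 2.46) = 0.064 / 1.11 = 0.0576 V⁻¹.

λ = 0.0576 V⁻¹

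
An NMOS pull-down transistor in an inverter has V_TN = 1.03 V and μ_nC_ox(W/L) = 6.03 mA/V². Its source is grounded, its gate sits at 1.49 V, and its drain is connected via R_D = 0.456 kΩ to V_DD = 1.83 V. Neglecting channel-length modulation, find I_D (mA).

I_D = 0.638 mA

V_GS = V_G = 1.49 V, so V_ov = 1.49 − 1.03 = 0.46 V.
Assume saturation: I_D = ½ k_n V_ov² = 0.5 × 6.03 × 0.46² = 0.638 mA, giving V_DS = V_DD − I_D R_D = 1.83 − 0.638 × 0.456 = 1.54 V.
V_DS = 1.54 V ≥ V_ov = 0.46 V, confirming saturation.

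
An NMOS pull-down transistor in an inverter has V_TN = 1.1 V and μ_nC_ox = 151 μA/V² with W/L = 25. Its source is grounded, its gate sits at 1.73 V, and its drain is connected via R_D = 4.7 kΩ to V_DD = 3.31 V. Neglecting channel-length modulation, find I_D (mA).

V_GS = V_G = 1.73 V, so V_ov = 1.73 − 1.1 = 0.63 V.
k_n = μ_nC_ox · (W/L) = 3.775 mA/V².
Assume saturation: I_D = ½ k_n V_ov² = 0.5 × 3.775 × 0.63² = 0.749 mA, giving V_DS = V_DD − I_D R_D = 3.31 − 0.749 × 4.7 = -0.211 V.
But -0.211 V < V_ov = 0.63 V, so the device is actually in triode.
In triode I_D = k_n[V_ov V_DS − ½ V_DS²] and I_D = (V_DD − V_DS)/R_D. Equating: 8.87 V_DS² − 12.18 V_DS + 3.31 = 0, giving V_DS = 0.373 V (the root below V_ov).
I_D = (3.31 − 0.373) / 4.7 = 0.625 mA.

I_D = 0.625 mA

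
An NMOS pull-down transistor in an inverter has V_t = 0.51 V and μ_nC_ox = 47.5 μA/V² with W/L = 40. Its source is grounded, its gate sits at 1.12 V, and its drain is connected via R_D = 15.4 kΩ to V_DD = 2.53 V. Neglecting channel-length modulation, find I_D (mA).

I_D = 0.154 mA

V_GS = V_G = 1.12 V, so V_ov = 1.12 − 0.51 = 0.61 V.
k_n = μ_nC_ox · (W/L) = 1.9 mA/V².
Assume saturation: I_D = ½ k_n V_ov² = 0.5 × 1.9 × 0.61² = 0.353 mA, giving V_DS = V_DD − I_D R_D = 2.53 − 0.353 × 15.4 = -2.91 V.
But -2.91 V < V_ov = 0.61 V, so the device is actually in triode.
In triode I_D = k_n[V_ov V_DS − ½ V_DS²] and I_D = (V_DD − V_DS)/R_D. Equating: 14.6 V_DS² − 18.85 V_DS + 2.53 = 0, giving V_DS = 0.152 V (the root below V_ov).
I_D = (2.53 − 0.152) / 15.4 = 0.154 mA.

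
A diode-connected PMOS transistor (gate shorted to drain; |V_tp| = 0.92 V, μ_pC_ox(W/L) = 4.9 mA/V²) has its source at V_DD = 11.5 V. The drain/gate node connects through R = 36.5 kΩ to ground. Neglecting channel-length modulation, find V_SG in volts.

With gate tied to drain, V_SG = V_SD ≥ V_SG − |V_tp|, so the device is in saturation.
KCL at the drain: ½ k_p (V_SG − |V_tp|)² = (V_DD − V_SG)/R.
Let x = V_SG − 0.92. Then 89.4 x² + x − 10.58 = 0, giving x = 0.338 V (positive root), so V_SG = 1.26 V.
I_D = (V_DD − V_SG)/R = (11.5 − 1.26) / 36.5 = 0.281 mA.

V_SG = 1.26 V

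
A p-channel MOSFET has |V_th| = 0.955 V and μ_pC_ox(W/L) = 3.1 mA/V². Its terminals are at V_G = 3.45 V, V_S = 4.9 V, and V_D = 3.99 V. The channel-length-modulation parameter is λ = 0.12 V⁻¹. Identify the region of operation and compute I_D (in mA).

V_SG = V_S − V_G = 4.9 − 3.45 = 1.45 V; V_SD = V_S − V_D = 4.9 − 3.99 = 0.91 V.
V_ov = V_SG − |V_th| = 1.45 − 0.955 = 0.495 V.
Since V_SD = 0.91 V ≥ V_ov = 0.495 V, the device is in saturation.
I_D = ½ k_p V_ov² (1 + λ V_SD) = 0.5 × 3.1 × 0.495² × (1 + 0.12 × 0.91) = 0.421 mA.

Saturation; I_D = 0.421 mA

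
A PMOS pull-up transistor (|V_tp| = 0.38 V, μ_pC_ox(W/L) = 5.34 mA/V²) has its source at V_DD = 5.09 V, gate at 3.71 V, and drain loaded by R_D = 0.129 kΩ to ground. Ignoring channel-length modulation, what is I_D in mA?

V_SG = V_DD − V_G = 5.09 − 3.71 = 1.38 V, so V_ov = 1.38 − 0.38 = 1 V.
Assume saturation: I_D = ½ k_p V_ov² = 0.5 × 5.34 × 1² = 2.67 mA, giving V_SD = V_DD − I_D R_D = 5.09 − 2.67 × 0.129 = 4.75 V.
V_SD = 4.75 V ≥ V_ov = 1 V, confirming saturation.

I_D = 2.67 mA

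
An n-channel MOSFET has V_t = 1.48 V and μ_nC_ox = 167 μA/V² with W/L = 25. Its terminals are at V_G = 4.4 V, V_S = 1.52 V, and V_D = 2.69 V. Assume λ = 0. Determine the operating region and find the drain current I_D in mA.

V_GS = V_G − V_S = 4.4 − 1.52 = 2.88 V; V_DS = V_D − V_S = 2.69 − 1.52 = 1.17 V.
k_n = μ_nC_ox · (W/L) = 4.175 mA/V².
V_ov = V_GS − V_t = 2.88 − 1.48 = 1.4 V.
Since V_DS = 1.17 V < V_ov = 1.4 V, the device is in the triode region.
I_D = k_n [V_ov · V_DS − ½ V_DS²] = 4.175 × [1.4 × 1.17 − 0.5 × 1.17²] = 3.98 mA.

Triode; I_D = 3.98 mA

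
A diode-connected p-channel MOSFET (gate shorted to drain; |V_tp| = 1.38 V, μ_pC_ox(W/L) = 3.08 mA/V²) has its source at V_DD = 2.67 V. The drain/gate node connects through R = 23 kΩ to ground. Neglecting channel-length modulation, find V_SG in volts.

V_SG = 1.56 V

With gate tied to drain, V_SG = V_SD ≥ V_SG − |V_tp|, so the device is in saturation.
KCL at the drain: ½ k_p (V_SG − |V_tp|)² = (V_DD − V_SG)/R.
Let x = V_SG − 1.38. Then 35.4 x² + x − 1.29 = 0, giving x = 0.177 V (positive root), so V_SG = 1.56 V.
I_D = (V_DD − V_SG)/R = (2.67 − 1.56) / 23 = 0.0484 mA.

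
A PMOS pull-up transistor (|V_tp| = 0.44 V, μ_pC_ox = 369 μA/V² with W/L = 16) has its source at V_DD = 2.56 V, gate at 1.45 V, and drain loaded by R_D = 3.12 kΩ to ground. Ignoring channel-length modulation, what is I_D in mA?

I_D = 0.748 mA

V_SG = V_DD − V_G = 2.56 − 1.45 = 1.11 V, so V_ov = 1.11 − 0.44 = 0.67 V.
k_p = μ_pC_ox · (W/L) = 5.904 mA/V².
Assume saturation: I_D = ½ k_p V_ov² = 0.5 × 5.904 × 0.67² = 1.33 mA, giving V_SD = V_DD − I_D R_D = 2.56 − 1.33 × 3.12 = -1.57 V.
But -1.57 V < V_ov = 0.67 V, so the device is actually in triode.
In triode I_D = k_p[V_ov V_SD − ½ V_SD²] and I_D = (V_DD − V_SD)/R_D. Equating: 9.21 V_SD² − 13.34 V_SD + 2.56 = 0, giving V_SD = 0.228 V (the root below V_ov).
I_D = (2.56 − 0.228) / 3.12 = 0.748 mA.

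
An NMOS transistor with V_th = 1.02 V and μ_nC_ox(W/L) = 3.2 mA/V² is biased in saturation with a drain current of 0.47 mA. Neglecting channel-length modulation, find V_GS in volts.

In saturation I_D = ½ k_n (V_GS − V_th)², so V_GS − V_th = √(2 I_D / k_n) = √(2 × 0.47 / 3.2) = 0.542 V.
V_GS = 1.02 + 0.542 = 1.56 V.

V_GS = 1.56 V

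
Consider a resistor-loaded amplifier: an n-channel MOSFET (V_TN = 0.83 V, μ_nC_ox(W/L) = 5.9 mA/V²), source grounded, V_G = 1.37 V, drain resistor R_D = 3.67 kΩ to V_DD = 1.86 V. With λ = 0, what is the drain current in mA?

V_GS = V_G = 1.37 V, so V_ov = 1.37 − 0.83 = 0.54 V.
Assume saturation: I_D = ½ k_n V_ov² = 0.5 × 5.9 × 0.54² = 0.86 mA, giving V_DS = V_DD − I_D R_D = 1.86 − 0.86 × 3.67 = -1.3 V.
But -1.3 V < V_ov = 0.54 V, so the device is actually in triode.
In triode I_D = k_n[V_ov V_DS − ½ V_DS²] and I_D = (V_DD − V_DS)/R_D. Equating: 10.8 V_DS² − 12.69 V_DS + 1.86 = 0, giving V_DS = 0.172 V (the root below V_ov).
I_D = (1.86 − 0.172) / 3.67 = 0.46 mA.

I_D = 0.460 mA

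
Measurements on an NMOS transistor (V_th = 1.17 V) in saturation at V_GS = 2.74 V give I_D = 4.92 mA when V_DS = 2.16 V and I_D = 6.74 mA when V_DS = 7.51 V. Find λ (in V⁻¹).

λ = 0.0813 V⁻¹

With V_GS fixed, I_D ∝ (1 + λ V_DS) in saturation, so I_D2/I_D1 = (1 + λ V_DS2)/(1 + λ V_DS1).
6.74/4.92 = 1.37 = (1 + 7.51 λ)/(1 + 2.16 λ).
Solving: λ (I_D1 V_DS2 − I_D2 V_DS1) = I_D2 − I_D1, so λ = (6.74 − 4.92) / (4.92 × 7.51 − 6.74 × 2.16) = 1.82 / 22.4 = 0.0813 V⁻¹.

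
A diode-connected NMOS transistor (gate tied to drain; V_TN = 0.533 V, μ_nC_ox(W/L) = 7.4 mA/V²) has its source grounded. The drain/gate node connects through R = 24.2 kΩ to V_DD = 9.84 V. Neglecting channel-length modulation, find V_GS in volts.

V_GS = 0.850 V

With gate tied to drain, V_GS = V_DS ≥ V_GS − V_TN, so the device is in saturation.
KCL at the drain: ½ k_n (V_GS − V_TN)² = (V_DD − V_GS)/R.
Let x = V_GS − 0.533. Then 89.5 x² + x − 9.307 = 0, giving x = 0.317 V (positive root), so V_GS = 0.85 V.
I_D = (V_DD − V_GS)/R = (9.84 − 0.85) / 24.2 = 0.371 mA.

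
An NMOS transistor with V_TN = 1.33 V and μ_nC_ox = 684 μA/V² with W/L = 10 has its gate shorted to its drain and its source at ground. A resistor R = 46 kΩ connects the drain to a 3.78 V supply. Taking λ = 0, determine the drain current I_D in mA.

I_D = 0.0506 mA

With gate tied to drain, V_GS = V_DS ≥ V_GS − V_TN, so the device is in saturation.
k_n = μ_nC_ox · (W/L) = 6.84 mA/V².
KCL at the drain: ½ k_n (V_GS − V_TN)² = (V_DD − V_GS)/R.
Let x = V_GS − 1.33. Then 157 x² + x − 2.45 = 0, giving x = 0.122 V (positive root), so V_GS = 1.45 V.
I_D = (V_DD − V_GS)/R = (3.78 − 1.45) / 46 = 0.0506 mA.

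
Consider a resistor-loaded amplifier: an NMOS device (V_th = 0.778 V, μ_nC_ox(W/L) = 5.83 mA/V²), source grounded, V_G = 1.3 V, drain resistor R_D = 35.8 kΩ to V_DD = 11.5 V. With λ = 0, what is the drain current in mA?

V_GS = V_G = 1.3 V, so V_ov = 1.3 − 0.778 = 0.522 V.
Assume saturation: I_D = ½ k_n V_ov² = 0.5 × 5.83 × 0.522² = 0.794 mA, giving V_DS = V_DD − I_D R_D = 11.5 − 0.794 × 35.8 = -16.9 V.
But -16.9 V < V_ov = 0.522 V, so the device is actually in triode.
In triode I_D = k_n[V_ov V_DS − ½ V_DS²] and I_D = (V_DD − V_DS)/R_D. Equating: 104 V_DS² − 109.9 V_DS + 11.5 = 0, giving V_DS = 0.118 V (the root below V_ov).
I_D = (11.5 − 0.118) / 35.8 = 0.318 mA.

I_D = 0.318 mA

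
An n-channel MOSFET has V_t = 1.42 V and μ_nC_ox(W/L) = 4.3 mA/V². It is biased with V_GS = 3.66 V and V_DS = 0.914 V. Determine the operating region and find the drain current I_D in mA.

Triode; I_D = 7.01 mA

V_ov = V_GS − V_t = 3.66 − 1.42 = 2.24 V.
Since V_DS = 0.914 V < V_ov = 2.24 V, the device is in the triode region.
I_D = k_n [V_ov · V_DS − ½ V_DS²] = 4.3 × [2.24 × 0.914 − 0.5 × 0.914²] = 7.01 mA.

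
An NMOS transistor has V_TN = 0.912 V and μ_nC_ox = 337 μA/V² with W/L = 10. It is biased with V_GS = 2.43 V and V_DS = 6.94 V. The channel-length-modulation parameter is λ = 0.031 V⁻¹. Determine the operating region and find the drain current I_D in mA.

Saturation; I_D = 4.72 mA

k_n = μ_nC_ox · (W/L) = 3.37 mA/V².
V_ov = V_GS − V_TN = 2.43 − 0.912 = 1.52 V.
Since V_DS = 6.94 V ≥ V_ov = 1.52 V, the device is in saturation.
I_D = ½ k_n V_ov² (1 + λ V_DS) = 0.5 × 3.37 × 1.52² × (1 + 0.031 × 6.94) = 4.72 mA.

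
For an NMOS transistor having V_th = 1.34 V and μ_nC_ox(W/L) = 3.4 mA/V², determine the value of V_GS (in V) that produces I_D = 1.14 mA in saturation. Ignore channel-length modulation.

V_GS = 2.16 V

In saturation I_D = ½ k_n (V_GS − V_th)², so V_GS − V_th = √(2 I_D / k_n) = √(2 × 1.14 / 3.4) = 0.819 V.
V_GS = 1.34 + 0.819 = 2.16 V.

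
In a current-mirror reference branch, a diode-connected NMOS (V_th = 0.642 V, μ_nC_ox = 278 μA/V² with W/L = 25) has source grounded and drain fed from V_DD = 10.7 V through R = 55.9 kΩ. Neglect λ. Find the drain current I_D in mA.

I_D = 0.176 mA

With gate tied to drain, V_GS = V_DS ≥ V_GS − V_th, so the device is in saturation.
k_n = μ_nC_ox · (W/L) = 6.95 mA/V².
KCL at the drain: ½ k_n (V_GS − V_th)² = (V_DD − V_GS)/R.
Let x = V_GS − 0.642. Then 194 x² + x − 10.06 = 0, giving x = 0.225 V (positive root), so V_GS = 0.867 V.
I_D = (V_DD − V_GS)/R = (10.7 − 0.867) / 55.9 = 0.176 mA.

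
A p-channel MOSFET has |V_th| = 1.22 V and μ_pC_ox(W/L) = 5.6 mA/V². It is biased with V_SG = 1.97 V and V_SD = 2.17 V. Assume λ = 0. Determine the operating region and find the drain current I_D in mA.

Saturation; I_D = 1.57 mA

V_ov = V_SG − |V_th| = 1.97 − 1.22 = 0.75 V.
Since V_SD = 2.17 V ≥ V_ov = 0.75 V, the device is in saturation.
I_D = ½ k_p V_ov² = 0.5 × 5.6 × 0.75² = 1.57 mA.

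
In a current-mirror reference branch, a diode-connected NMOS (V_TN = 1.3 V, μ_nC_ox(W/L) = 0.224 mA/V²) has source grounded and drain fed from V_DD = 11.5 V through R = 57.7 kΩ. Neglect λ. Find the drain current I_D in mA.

With gate tied to drain, V_GS = V_DS ≥ V_GS − V_TN, so the device is in saturation.
KCL at the drain: ½ k_n (V_GS − V_TN)² = (V_DD − V_GS)/R.
Let x = V_GS − 1.3. Then 6.46 x² + x − 10.2 = 0, giving x = 1.18 V (positive root), so V_GS = 2.48 V.
I_D = (V_DD − V_GS)/R = (11.5 − 2.48) / 57.7 = 0.156 mA.

I_D = 0.156 mA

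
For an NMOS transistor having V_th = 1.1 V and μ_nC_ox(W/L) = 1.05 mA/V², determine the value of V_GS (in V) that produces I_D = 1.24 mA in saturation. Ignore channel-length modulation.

In saturation I_D = ½ k_n (V_GS − V_th)², so V_GS − V_th = √(2 I_D / k_n) = √(2 × 1.24 / 1.05) = 1.54 V.
V_GS = 1.1 + 1.54 = 2.64 V.

V_GS = 2.64 V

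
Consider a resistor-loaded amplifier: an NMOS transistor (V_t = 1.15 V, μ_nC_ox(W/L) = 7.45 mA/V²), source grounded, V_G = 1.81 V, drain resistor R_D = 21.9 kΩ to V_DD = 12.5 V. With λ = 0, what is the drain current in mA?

V_GS = V_G = 1.81 V, so V_ov = 1.81 − 1.15 = 0.66 V.
Assume saturation: I_D = ½ k_n V_ov² = 0.5 × 7.45 × 0.66² = 1.62 mA, giving V_DS = V_DD − I_D R_D = 12.5 − 1.62 × 21.9 = -23 V.
But -23 V < V_ov = 0.66 V, so the device is actually in triode.
In triode I_D = k_n[V_ov V_DS − ½ V_DS²] and I_D = (V_DD − V_DS)/R_D. Equating: 81.6 V_DS² − 108.7 V_DS + 12.5 = 0, giving V_DS = 0.127 V (the root below V_ov).
I_D = (12.5 − 0.127) / 21.9 = 0.565 mA.

I_D = 0.565 mA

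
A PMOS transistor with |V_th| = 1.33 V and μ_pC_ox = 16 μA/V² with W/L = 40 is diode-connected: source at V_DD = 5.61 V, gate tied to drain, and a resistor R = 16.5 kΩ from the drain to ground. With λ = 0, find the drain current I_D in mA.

I_D = 0.210 mA

With gate tied to drain, V_SG = V_SD ≥ V_SG − |V_th|, so the device is in saturation.
k_p = μ_pC_ox · (W/L) = 0.64 mA/V².
KCL at the drain: ½ k_p (V_SG − |V_th|)² = (V_DD − V_SG)/R.
Let x = V_SG − 1.33. Then 5.28 x² + x − 4.28 = 0, giving x = 0.811 V (positive root), so V_SG = 2.14 V.
I_D = (V_DD − V_SG)/R = (5.61 − 2.14) / 16.5 = 0.21 mA.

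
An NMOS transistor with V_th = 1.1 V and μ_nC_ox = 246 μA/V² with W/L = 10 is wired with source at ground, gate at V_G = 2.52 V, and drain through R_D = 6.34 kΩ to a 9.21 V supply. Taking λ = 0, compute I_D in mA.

I_D = 1.38 mA

V_GS = V_G = 2.52 V, so V_ov = 2.52 − 1.1 = 1.42 V.
k_n = μ_nC_ox · (W/L) = 2.46 mA/V².
Assume saturation: I_D = ½ k_n V_ov² = 0.5 × 2.46 × 1.42² = 2.48 mA, giving V_DS = V_DD − I_D R_D = 9.21 − 2.48 × 6.34 = -6.51 V.
But -6.51 V < V_ov = 1.42 V, so the device is actually in triode.
In triode I_D = k_n[V_ov V_DS − ½ V_DS²] and I_D = (V_DD − V_DS)/R_D. Equating: 7.8 V_DS² − 23.15 V_DS + 9.21 = 0, giving V_DS = 0.473 V (the root below V_ov).
I_D = (9.21 − 0.473) / 6.34 = 1.38 mA.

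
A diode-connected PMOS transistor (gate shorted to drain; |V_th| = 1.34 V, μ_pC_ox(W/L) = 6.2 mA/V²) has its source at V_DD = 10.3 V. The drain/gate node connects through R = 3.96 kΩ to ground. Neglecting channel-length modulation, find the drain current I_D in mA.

I_D = 2.06 mA

With gate tied to drain, V_SG = V_SD ≥ V_SG − |V_th|, so the device is in saturation.
KCL at the drain: ½ k_p (V_SG − |V_th|)² = (V_DD − V_SG)/R.
Let x = V_SG − 1.34. Then 12.3 x² + x − 8.96 = 0, giving x = 0.815 V (positive root), so V_SG = 2.15 V.
I_D = (V_DD − V_SG)/R = (10.3 − 2.15) / 3.96 = 2.06 mA.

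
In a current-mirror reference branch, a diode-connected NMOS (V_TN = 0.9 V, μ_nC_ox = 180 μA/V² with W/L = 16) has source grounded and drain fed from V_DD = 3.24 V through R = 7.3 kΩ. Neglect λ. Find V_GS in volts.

V_GS = 1.33 V

With gate tied to drain, V_GS = V_DS ≥ V_GS − V_TN, so the device is in saturation.
k_n = μ_nC_ox · (W/L) = 2.88 mA/V².
KCL at the drain: ½ k_n (V_GS − V_TN)² = (V_DD − V_GS)/R.
Let x = V_GS − 0.9. Then 10.5 x² + x − 2.34 = 0, giving x = 0.427 V (positive root), so V_GS = 1.33 V.
I_D = (V_DD − V_GS)/R = (3.24 − 1.33) / 7.3 = 0.262 mA.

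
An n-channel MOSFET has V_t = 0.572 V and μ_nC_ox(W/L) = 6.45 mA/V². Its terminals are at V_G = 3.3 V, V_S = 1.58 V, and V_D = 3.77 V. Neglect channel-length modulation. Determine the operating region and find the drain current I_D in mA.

Saturation; I_D = 4.25 mA

V_GS = V_G − V_S = 3.3 − 1.58 = 1.72 V; V_DS = V_D − V_S = 3.77 − 1.58 = 2.19 V.
V_ov = V_GS − V_t = 1.72 − 0.572 = 1.15 V.
Since V_DS = 2.19 V ≥ V_ov = 1.15 V, the device is in saturation.
I_D = ½ k_n V_ov² = 0.5 × 6.45 × 1.15² = 4.25 mA.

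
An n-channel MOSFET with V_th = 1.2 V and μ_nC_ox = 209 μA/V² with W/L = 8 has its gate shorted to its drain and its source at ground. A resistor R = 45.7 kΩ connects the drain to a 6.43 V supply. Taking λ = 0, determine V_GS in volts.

V_GS = 1.56 V

With gate tied to drain, V_GS = V_DS ≥ V_GS − V_th, so the device is in saturation.
k_n = μ_nC_ox · (W/L) = 1.672 mA/V².
KCL at the drain: ½ k_n (V_GS − V_th)² = (V_DD − V_GS)/R.
Let x = V_GS − 1.2. Then 38.2 x² + x − 5.23 = 0, giving x = 0.357 V (positive root), so V_GS = 1.56 V.
I_D = (V_DD − V_GS)/R = (6.43 − 1.56) / 45.7 = 0.107 mA.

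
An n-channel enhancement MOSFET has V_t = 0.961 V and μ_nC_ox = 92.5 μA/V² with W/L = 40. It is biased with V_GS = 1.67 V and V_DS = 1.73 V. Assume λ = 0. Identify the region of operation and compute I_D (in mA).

k_n = μ_nC_ox · (W/L) = 3.7 mA/V².
V_ov = V_GS − V_t = 1.67 − 0.961 = 0.709 V.
Since V_DS = 1.73 V ≥ V_ov = 0.709 V, the device is in saturation.
I_D = ½ k_n V_ov² = 0.5 × 3.7 × 0.709² = 0.93 mA.

Saturation; I_D = 0.930 mA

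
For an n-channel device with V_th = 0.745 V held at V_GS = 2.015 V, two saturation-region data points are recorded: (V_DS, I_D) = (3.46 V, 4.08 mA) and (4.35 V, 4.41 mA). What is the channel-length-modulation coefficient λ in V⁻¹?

With V_GS fixed, I_D ∝ (1 + λ V_DS) in saturation, so I_D2/I_D1 = (1 + λ V_DS2)/(1 + λ V_DS1).
4.41/4.08 = 1.081 = (1 + 4.35 λ)/(1 + 3.46 λ).
Solving: λ (I_D1 V_DS2 − I_D2 V_DS1) = I_D2 − I_D1, so λ = (4.41 − 4.08) / (4.08 × 4.35 − 4.41 × 3.46) = 0.33 / 2.49 = 0.133 V⁻¹.

λ = 0.133 V⁻¹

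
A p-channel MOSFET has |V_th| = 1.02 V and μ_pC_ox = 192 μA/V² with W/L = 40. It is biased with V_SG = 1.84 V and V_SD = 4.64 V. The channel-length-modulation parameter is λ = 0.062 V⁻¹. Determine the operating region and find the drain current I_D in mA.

Saturation; I_D = 3.32 mA

k_p = μ_pC_ox · (W/L) = 7.68 mA/V².
V_ov = V_SG − |V_th| = 1.84 − 1.02 = 0.82 V.
Since V_SD = 4.64 V ≥ V_ov = 0.82 V, the device is in saturation.
I_D = ½ k_p V_ov² (1 + λ V_SD) = 0.5 × 7.68 × 0.82² × (1 + 0.062 × 4.64) = 3.32 mA.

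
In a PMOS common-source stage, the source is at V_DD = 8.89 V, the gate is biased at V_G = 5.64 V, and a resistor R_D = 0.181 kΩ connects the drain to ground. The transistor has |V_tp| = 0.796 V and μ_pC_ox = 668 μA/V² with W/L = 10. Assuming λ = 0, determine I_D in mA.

V_SG = V_DD − V_G = 8.89 − 5.64 = 3.25 V, so V_ov = 3.25 − 0.796 = 2.45 V.
k_p = μ_pC_ox · (W/L) = 6.68 mA/V².
Assume saturation: I_D = ½ k_p V_ov² = 0.5 × 6.68 × 2.45² = 20.1 mA, giving V_SD = V_DD − I_D R_D = 8.89 − 20.1 × 0.181 = 5.25 V.
V_SD = 5.25 V ≥ V_ov = 2.45 V, confirming saturation.

I_D = 20.1 mA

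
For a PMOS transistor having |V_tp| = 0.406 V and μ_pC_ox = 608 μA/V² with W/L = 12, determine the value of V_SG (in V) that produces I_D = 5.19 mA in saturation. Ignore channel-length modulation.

k_p = μ_pC_ox · (W/L) = 7.296 mA/V².
In saturation I_D = ½ k_p (V_SG − |V_tp|)², so V_SG − |V_tp| = √(2 I_D / k_p) = √(2 × 5.19 / 7.296) = 1.19 V.
V_SG = 0.406 + 1.19 = 1.6 V.

V_SG = 1.60 V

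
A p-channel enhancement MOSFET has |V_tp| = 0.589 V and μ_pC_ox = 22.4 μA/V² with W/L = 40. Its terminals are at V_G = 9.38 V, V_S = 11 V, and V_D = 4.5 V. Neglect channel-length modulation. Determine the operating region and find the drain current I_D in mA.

V_SG = V_S − V_G = 11 − 9.38 = 1.62 V; V_SD = V_S − V_D = 11 − 4.5 = 6.5 V.
k_p = μ_pC_ox · (W/L) = 0.896 mA/V².
V_ov = V_SG − |V_tp| = 1.62 − 0.589 = 1.03 V.
Since V_SD = 6.5 V ≥ V_ov = 1.03 V, the device is in saturation.
I_D = ½ k_p V_ov² = 0.5 × 0.896 × 1.03² = 0.476 mA.

Saturation; I_D = 0.476 mA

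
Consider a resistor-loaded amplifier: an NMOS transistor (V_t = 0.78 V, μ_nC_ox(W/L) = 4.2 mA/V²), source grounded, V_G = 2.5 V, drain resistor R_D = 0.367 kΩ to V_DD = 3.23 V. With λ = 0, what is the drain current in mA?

I_D = 5.59 mA

V_GS = V_G = 2.5 V, so V_ov = 2.5 − 0.78 = 1.72 V.
Assume saturation: I_D = ½ k_n V_ov² = 0.5 × 4.2 × 1.72² = 6.21 mA, giving V_DS = V_DD − I_D R_D = 3.23 − 6.21 × 0.367 = 0.95 V.
But 0.95 V < V_ov = 1.72 V, so the device is actually in triode.
In triode I_D = k_n[V_ov V_DS − ½ V_DS²] and I_D = (V_DD − V_DS)/R_D. Equating: 0.771 V_DS² − 3.651 V_DS + 3.23 = 0, giving V_DS = 1.18 V (the root below V_ov).
I_D = (3.23 − 1.18) / 0.367 = 5.59 mA.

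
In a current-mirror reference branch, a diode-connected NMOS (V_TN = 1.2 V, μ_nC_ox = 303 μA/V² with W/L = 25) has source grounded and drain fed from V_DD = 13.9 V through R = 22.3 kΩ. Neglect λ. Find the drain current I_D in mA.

With gate tied to drain, V_GS = V_DS ≥ V_GS − V_TN, so the device is in saturation.
k_n = μ_nC_ox · (W/L) = 7.575 mA/V².
KCL at the drain: ½ k_n (V_GS − V_TN)² = (V_DD − V_GS)/R.
Let x = V_GS − 1.2. Then 84.5 x² + x − 12.7 = 0, giving x = 0.382 V (positive root), so V_GS = 1.58 V.
I_D = (V_DD − V_GS)/R = (13.9 − 1.58) / 22.3 = 0.552 mA.

I_D = 0.552 mA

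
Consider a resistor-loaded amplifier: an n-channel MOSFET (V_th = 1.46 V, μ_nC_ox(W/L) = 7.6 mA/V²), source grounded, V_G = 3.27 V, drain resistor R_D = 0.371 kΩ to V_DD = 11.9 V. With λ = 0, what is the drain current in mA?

I_D = 12.4 mA

V_GS = V_G = 3.27 V, so V_ov = 3.27 − 1.46 = 1.81 V.
Assume saturation: I_D = ½ k_n V_ov² = 0.5 × 7.6 × 1.81² = 12.4 mA, giving V_DS = V_DD − I_D R_D = 11.9 − 12.4 × 0.371 = 7.28 V.
V_DS = 7.28 V ≥ V_ov = 1.81 V, confirming saturation.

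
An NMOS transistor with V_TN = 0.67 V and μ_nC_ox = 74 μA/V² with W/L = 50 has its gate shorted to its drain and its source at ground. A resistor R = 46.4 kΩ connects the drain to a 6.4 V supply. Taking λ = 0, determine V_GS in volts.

With gate tied to drain, V_GS = V_DS ≥ V_GS − V_TN, so the device is in saturation.
k_n = μ_nC_ox · (W/L) = 3.7 mA/V².
KCL at the drain: ½ k_n (V_GS − V_TN)² = (V_DD − V_GS)/R.
Let x = V_GS − 0.67. Then 85.8 x² + x − 5.73 = 0, giving x = 0.253 V (positive root), so V_GS = 0.923 V.
I_D = (V_DD − V_GS)/R = (6.4 − 0.923) / 46.4 = 0.118 mA.

V_GS = 0.923 V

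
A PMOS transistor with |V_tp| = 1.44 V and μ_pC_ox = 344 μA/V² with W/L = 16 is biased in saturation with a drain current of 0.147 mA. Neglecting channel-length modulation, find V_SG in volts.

k_p = μ_pC_ox · (W/L) = 5.504 mA/V².
In saturation I_D = ½ k_p (V_SG − |V_tp|)², so V_SG − |V_tp| = √(2 I_D / k_p) = √(2 × 0.147 / 5.504) = 0.231 V.
V_SG = 1.44 + 0.231 = 1.67 V.

V_SG = 1.67 V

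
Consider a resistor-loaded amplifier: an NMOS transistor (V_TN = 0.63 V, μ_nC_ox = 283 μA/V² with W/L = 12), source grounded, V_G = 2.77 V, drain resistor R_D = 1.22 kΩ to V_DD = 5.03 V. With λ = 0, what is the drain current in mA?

V_GS = V_G = 2.77 V, so V_ov = 2.77 − 0.63 = 2.14 V.
k_n = μ_nC_ox · (W/L) = 3.396 mA/V².
Assume saturation: I_D = ½ k_n V_ov² = 0.5 × 3.396 × 2.14² = 7.78 mA, giving V_DS = V_DD − I_D R_D = 5.03 − 7.78 × 1.22 = -4.46 V.
But -4.46 V < V_ov = 2.14 V, so the device is actually in triode.
In triode I_D = k_n[V_ov V_DS − ½ V_DS²] and I_D = (V_DD − V_DS)/R_D. Equating: 2.07 V_DS² − 9.866 V_DS + 5.03 = 0, giving V_DS = 0.581 V (the root below V_ov).
I_D = (5.03 − 0.581) / 1.22 = 3.65 mA.

I_D = 3.65 mA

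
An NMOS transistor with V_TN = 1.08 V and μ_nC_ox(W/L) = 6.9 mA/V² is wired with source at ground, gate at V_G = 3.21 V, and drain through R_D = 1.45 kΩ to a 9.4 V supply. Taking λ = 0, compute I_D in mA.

V_GS = V_G = 3.21 V, so V_ov = 3.21 − 1.08 = 2.13 V.
Assume saturation: I_D = ½ k_n V_ov² = 0.5 × 6.9 × 2.13² = 15.7 mA, giving V_DS = V_DD − I_D R_D = 9.4 − 15.7 × 1.45 = -13.3 V.
But -13.3 V < V_ov = 2.13 V, so the device is actually in triode.
In triode I_D = k_n[V_ov V_DS − ½ V_DS²] and I_D = (V_DD − V_DS)/R_D. Equating: 5 V_DS² − 22.31 V_DS + 9.4 = 0, giving V_DS = 0.471 V (the root below V_ov).
I_D = (9.4 − 0.471) / 1.45 = 6.16 mA.

I_D = 6.16 mA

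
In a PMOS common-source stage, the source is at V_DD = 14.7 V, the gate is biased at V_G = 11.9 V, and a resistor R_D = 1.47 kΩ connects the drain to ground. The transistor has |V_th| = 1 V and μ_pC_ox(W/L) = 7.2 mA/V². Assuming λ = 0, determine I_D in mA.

I_D = 9.32 mA

V_SG = V_DD − V_G = 14.7 − 11.9 = 2.8 V, so V_ov = 2.8 − 1 = 1.8 V.
Assume saturation: I_D = ½ k_p V_ov² = 0.5 × 7.2 × 1.8² = 11.7 mA, giving V_SD = V_DD − I_D R_D = 14.7 − 11.7 × 1.47 = -2.45 V.
But -2.45 V < V_ov = 1.8 V, so the device is actually in triode.
In triode I_D = k_p[V_ov V_SD − ½ V_SD²] and I_D = (V_DD − V_SD)/R_D. Equating: 5.29 V_SD² − 20.05 V_SD + 14.7 = 0, giving V_SD = 0.994 V (the root below V_ov).
I_D = (14.7 − 0.994) / 1.47 = 9.32 mA.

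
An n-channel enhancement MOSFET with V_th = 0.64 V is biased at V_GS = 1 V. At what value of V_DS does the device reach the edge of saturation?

V_DS,sat = 0.360 V

The boundary between triode and saturation is V_DS = V_GS − V_th = V_ov.
V_ov = 1 − 0.64 = 0.36 V.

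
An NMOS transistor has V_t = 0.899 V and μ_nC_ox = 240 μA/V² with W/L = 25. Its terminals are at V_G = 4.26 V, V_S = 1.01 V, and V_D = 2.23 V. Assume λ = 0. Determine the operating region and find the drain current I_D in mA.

V_GS = V_G − V_S = 4.26 − 1.01 = 3.25 V; V_DS = V_D − V_S = 2.23 − 1.01 = 1.22 V.
k_n = μ_nC_ox · (W/L) = 6 mA/V².
V_ov = V_GS − V_t = 3.25 − 0.899 = 2.35 V.
Since V_DS = 1.22 V < V_ov = 2.35 V, the device is in the triode region.
I_D = k_n [V_ov · V_DS − ½ V_DS²] = 6 × [2.35 × 1.22 − 0.5 × 1.22²] = 12.7 mA.

Triode; I_D = 12.7 mA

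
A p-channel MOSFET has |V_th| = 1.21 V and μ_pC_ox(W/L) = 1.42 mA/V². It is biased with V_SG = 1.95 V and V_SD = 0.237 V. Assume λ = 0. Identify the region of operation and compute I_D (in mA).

V_ov = V_SG − |V_th| = 1.95 − 1.21 = 0.74 V.
Since V_SD = 0.237 V < V_ov = 0.74 V, the device is in the triode region.
I_D = k_p [V_ov · V_SD − ½ V_SD²] = 1.42 × [0.74 × 0.237 − 0.5 × 0.237²] = 0.209 mA.

Triode; I_D = 0.209 mA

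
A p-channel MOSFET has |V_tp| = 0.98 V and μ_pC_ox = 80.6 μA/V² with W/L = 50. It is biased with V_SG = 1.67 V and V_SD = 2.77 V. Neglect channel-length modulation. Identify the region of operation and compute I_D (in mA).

Saturation; I_D = 0.959 mA

k_p = μ_pC_ox · (W/L) = 4.03 mA/V².
V_ov = V_SG − |V_tp| = 1.67 − 0.98 = 0.69 V.
Since V_SD = 2.77 V ≥ V_ov = 0.69 V, the device is in saturation.
I_D = ½ k_p V_ov² = 0.5 × 4.03 × 0.69² = 0.959 mA.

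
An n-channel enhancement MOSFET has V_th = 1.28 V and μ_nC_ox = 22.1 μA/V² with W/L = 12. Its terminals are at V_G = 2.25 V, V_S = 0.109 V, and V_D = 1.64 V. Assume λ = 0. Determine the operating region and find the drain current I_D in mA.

Saturation; I_D = 0.0983 mA

V_GS = V_G − V_S = 2.25 − 0.109 = 2.14 V; V_DS = V_D − V_S = 1.64 − 0.109 = 1.53 V.
k_n = μ_nC_ox · (W/L) = 0.2652 mA/V².
V_ov = V_GS − V_th = 2.14 − 1.28 = 0.861 V.
Since V_DS = 1.53 V ≥ V_ov = 0.861 V, the device is in saturation.
I_D = ½ k_n V_ov² = 0.5 × 0.2652 × 0.861² = 0.0983 mA.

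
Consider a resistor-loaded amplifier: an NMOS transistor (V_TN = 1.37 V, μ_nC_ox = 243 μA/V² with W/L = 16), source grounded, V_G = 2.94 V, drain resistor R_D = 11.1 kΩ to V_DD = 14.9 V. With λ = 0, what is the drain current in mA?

I_D = 1.32 mA

V_GS = V_G = 2.94 V, so V_ov = 2.94 − 1.37 = 1.57 V.
k_n = μ_nC_ox · (W/L) = 3.888 mA/V².
Assume saturation: I_D = ½ k_n V_ov² = 0.5 × 3.888 × 1.57² = 4.79 mA, giving V_DS = V_DD − I_D R_D = 14.9 − 4.79 × 11.1 = -38.3 V.
But -38.3 V < V_ov = 1.57 V, so the device is actually in triode.
In triode I_D = k_n[V_ov V_DS − ½ V_DS²] and I_D = (V_DD − V_DS)/R_D. Equating: 21.6 V_DS² − 68.76 V_DS + 14.9 = 0, giving V_DS = 0.234 V (the root below V_ov).
I_D = (14.9 − 0.234) / 11.1 = 1.32 mA.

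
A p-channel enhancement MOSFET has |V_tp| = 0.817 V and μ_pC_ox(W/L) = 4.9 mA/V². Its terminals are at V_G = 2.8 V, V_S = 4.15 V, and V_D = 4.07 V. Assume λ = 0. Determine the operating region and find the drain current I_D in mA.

V_SG = V_S − V_G = 4.15 − 2.8 = 1.35 V; V_SD = V_S − V_D = 4.15 − 4.07 = 0.08 V.
V_ov = V_SG − |V_tp| = 1.35 − 0.817 = 0.533 V.
Since V_SD = 0.08 V < V_ov = 0.533 V, the device is in the triode region.
I_D = k_p [V_ov · V_SD − ½ V_SD²] = 4.9 × [0.533 × 0.08 − 0.5 × 0.08²] = 0.193 mA.

Triode; I_D = 0.193 mA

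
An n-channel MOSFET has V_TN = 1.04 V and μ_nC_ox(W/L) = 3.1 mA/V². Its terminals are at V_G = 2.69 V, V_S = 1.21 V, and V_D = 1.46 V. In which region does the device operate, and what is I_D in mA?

Triode; I_D = 0.244 mA

V_GS = V_G − V_S = 2.69 − 1.21 = 1.48 V; V_DS = V_D − V_S = 1.46 − 1.21 = 0.25 V.
V_ov = V_GS − V_TN = 1.48 − 1.04 = 0.44 V.
Since V_DS = 0.25 V < V_ov = 0.44 V, the device is in the triode region.
I_D = k_n [V_ov · V_DS − ½ V_DS²] = 3.1 × [0.44 × 0.25 − 0.5 × 0.25²] = 0.244 mA.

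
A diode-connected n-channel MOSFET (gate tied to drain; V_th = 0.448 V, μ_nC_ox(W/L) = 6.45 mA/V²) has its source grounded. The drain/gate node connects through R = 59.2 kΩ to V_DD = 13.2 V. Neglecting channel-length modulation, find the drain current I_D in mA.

With gate tied to drain, V_GS = V_DS ≥ V_GS − V_th, so the device is in saturation.
KCL at the drain: ½ k_n (V_GS − V_th)² = (V_DD − V_GS)/R.
Let x = V_GS − 0.448. Then 191 x² + x − 12.75 = 0, giving x = 0.256 V (positive root), so V_GS = 0.704 V.
I_D = (V_DD − V_GS)/R = (13.2 − 0.704) / 59.2 = 0.211 mA.

I_D = 0.211 mA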